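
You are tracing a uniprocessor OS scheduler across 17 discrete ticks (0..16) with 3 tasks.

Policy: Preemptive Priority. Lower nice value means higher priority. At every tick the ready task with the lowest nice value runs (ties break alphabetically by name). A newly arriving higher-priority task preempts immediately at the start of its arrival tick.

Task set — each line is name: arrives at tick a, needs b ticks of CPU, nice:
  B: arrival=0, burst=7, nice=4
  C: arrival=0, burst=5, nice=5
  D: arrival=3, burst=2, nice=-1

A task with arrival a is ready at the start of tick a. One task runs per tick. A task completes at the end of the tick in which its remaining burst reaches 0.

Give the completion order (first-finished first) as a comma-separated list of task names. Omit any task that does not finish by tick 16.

t=0: ready={B,C} → run B
t=1: ready={B,C} → run B
t=2: ready={B,C} → run B
t=3: ready={B,C,D} → run D
t=4: ready={B,C,D} → run D
t=5: ready={B,C} → run B
t=6: ready={B,C} → run B
t=7: ready={B,C} → run B
t=8: ready={B,C} → run B
t=9: ready={C} → run C
t=10: ready={C} → run C
t=11: ready={C} → run C
t=12: ready={C} → run C
t=13: ready={C} → run C
t=14: (idle)
t=15: (idle)
t=16: (idle)

completion order = D, B, C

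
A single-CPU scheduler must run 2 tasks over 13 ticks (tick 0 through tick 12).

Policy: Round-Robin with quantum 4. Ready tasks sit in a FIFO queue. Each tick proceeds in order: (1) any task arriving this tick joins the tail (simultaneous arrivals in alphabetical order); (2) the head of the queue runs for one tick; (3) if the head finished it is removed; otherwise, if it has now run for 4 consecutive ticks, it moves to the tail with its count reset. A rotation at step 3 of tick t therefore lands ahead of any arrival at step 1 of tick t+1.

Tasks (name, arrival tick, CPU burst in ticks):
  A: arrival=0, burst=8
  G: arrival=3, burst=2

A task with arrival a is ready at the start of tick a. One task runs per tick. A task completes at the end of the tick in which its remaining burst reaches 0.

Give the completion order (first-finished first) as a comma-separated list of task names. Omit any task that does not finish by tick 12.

t=0: queue=[A] q_used=0 → run A
t=1: queue=[A] q_used=1 → run A
t=2: queue=[A] q_used=2 → run A
t=3: queue=[A,G] q_used=3 → run A
t=4: queue=[G,A] q_used=0 → run G
t=5: queue=[G,A] q_used=1 → run G
t=6: queue=[A] q_used=0 → run A
t=7: queue=[A] q_used=1 → run A
t=8: queue=[A] q_used=2 → run A
t=9: queue=[A] q_used=3 → run A
t=10: (idle)
t=11: (idle)
t=12: (idle)

completion order = G, A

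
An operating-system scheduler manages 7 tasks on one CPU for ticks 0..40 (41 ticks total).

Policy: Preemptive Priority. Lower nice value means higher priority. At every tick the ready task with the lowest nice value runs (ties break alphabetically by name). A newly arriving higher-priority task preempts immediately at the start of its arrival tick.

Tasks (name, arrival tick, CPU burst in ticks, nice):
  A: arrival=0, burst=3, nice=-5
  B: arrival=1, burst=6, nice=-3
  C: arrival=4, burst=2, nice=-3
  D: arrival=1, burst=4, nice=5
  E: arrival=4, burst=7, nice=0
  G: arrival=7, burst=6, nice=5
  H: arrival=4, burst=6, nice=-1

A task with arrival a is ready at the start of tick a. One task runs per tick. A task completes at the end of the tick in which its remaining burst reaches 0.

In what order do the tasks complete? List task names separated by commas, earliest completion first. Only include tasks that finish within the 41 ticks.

completion order = A, B, C, H, E, D, G

t=0: ready={A} → run A
t=1: ready={A,B,D} → run A
t=2: ready={A,B,D} → run A
t=3: ready={B,D} → run B
t=4: ready={B,C,D,E,H} → run B
t=5: ready={B,C,D,E,H} → run B
t=6: ready={B,C,D,E,H} → run B
t=7: ready={B,C,D,E,G,H} → run B
t=8: ready={B,C,D,E,G,H} → run B
t=9: ready={C,D,E,G,H} → run C
t=10: ready={C,D,E,G,H} → run C
t=11: ready={D,E,G,H} → run H
t=12: ready={D,E,G,H} → run H
t=13: ready={D,E,G,H} → run H
t=14: ready={D,E,G,H} → run H
t=15: ready={D,E,G,H} → run H
t=16: ready={D,E,G,H} → run H
t=17: ready={D,E,G} → run E
t=18: ready={D,E,G} → run E
t=19: ready={D,E,G} → run E
t=20: ready={D,E,G} → run E
t=21: ready={D,E,G} → run E
t=22: ready={D,E,G} → run E
t=23: ready={D,E,G} → run E
t=24: ready={D,G} → run D
t=25: ready={D,G} → run D
t=26: ready={D,G} → run D
t=27: ready={D,G} → run D
t=28: ready={G} → run G
t=29: ready={G} → run G
t=30: ready={G} → run G
t=31: ready={G} → run G
t=32: ready={G} → run G
t=33: ready={G} → run G
t=34: (idle)
t=35: (idle)
t=36: (idle)
t=37: (idle)
t=38: (idle)
t=39: (idle)
t=40: (idle)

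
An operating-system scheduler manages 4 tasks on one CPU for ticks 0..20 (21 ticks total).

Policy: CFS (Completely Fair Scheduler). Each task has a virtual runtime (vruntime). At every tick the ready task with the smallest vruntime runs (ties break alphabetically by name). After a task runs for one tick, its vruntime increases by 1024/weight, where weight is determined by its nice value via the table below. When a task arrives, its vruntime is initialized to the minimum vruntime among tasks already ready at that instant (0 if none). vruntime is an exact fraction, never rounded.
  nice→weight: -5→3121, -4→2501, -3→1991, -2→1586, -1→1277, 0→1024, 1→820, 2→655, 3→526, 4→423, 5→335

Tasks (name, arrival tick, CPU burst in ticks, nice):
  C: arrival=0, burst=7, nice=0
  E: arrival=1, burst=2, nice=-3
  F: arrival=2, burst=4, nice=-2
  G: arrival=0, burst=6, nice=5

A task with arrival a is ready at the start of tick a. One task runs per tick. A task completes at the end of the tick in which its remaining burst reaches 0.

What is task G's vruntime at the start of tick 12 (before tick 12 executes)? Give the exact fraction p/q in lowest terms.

t=0: vr[C=0 G=0] → run C
t=1: vr[C=1 E=0 G=0] → run E
t=2: vr[C=1 E=1024/1991 F=0 G=0] → run F
t=3: vr[C=1 E=1024/1991 F=512/793 G=0] → run G
t=4: vr[C=1 E=1024/1991 F=512/793 G=1024/335] → run E
t=5: vr[C=1 F=512/793 G=1024/335] → run F
t=6: vr[C=1 F=1024/793 G=1024/335] → run C
t=7: vr[C=2 F=1024/793 G=1024/335] → run F
t=8: vr[C=2 F=1536/793 G=1024/335] → run F
t=9: vr[C=2 G=1024/335] → run C
t=10: vr[C=3 G=1024/335] → run C
t=11: vr[C=4 G=1024/335] → run G
t=12: vr[C=4 G=2048/335] → run C
t=13: vr[C=5 G=2048/335] → run C
t=14: vr[C=6 G=2048/335] → run C
t=15: vr[G=2048/335] → run G
t=16: vr[G=3072/335] → run G
t=17: vr[G=4096/335] → run G
t=18: vr[G=1024/67] → run G
t=19: (idle)
t=20: (idle)

vruntime(G, start of tick 12) = 2048/335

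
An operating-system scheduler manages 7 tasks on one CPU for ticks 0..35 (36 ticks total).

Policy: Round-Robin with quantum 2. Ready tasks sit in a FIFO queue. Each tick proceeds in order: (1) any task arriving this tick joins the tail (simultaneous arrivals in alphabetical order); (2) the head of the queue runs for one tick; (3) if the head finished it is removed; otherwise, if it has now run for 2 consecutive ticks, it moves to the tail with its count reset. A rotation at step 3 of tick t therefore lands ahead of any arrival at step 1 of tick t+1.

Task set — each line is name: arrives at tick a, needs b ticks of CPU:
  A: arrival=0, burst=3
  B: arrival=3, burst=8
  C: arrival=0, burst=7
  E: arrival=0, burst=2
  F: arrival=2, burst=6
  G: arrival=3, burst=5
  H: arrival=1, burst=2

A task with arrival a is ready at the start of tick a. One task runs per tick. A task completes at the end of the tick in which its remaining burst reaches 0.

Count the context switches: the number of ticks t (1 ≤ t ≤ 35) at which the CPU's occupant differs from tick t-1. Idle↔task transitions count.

context switches = 18

t=0: queue=[A,C,E] q_used=0 → run A
t=1: queue=[A,C,E,H] q_used=1 → run A
t=2: queue=[C,E,H,A,F] q_used=0 → run C
t=3: queue=[C,E,H,A,F,B,G] q_used=1 → run C
t=4: queue=[E,H,A,F,B,G,C] q_used=0 → run E
t=5: queue=[E,H,A,F,B,G,C] q_used=1 → run E
t=6: queue=[H,A,F,B,G,C] q_used=0 → run H
t=7: queue=[H,A,F,B,G,C] q_used=1 → run H
t=8: queue=[A,F,B,G,C] q_used=0 → run A
t=9: queue=[F,B,G,C] q_used=0 → run F
t=10: queue=[F,B,G,C] q_used=1 → run F
t=11: queue=[B,G,C,F] q_used=0 → run B
t=12: queue=[B,G,C,F] q_used=1 → run B
t=13: queue=[G,C,F,B] q_used=0 → run G
t=14: queue=[G,C,F,B] q_used=1 → run G
t=15: queue=[C,F,B,G] q_used=0 → run C
t=16: queue=[C,F,B,G] q_used=1 → run C
t=17: queue=[F,B,G,C] q_used=0 → run F
t=18: queue=[F,B,G,C] q_used=1 → run F
t=19: queue=[B,G,C,F] q_used=0 → run B
t=20: queue=[B,G,C,F] q_used=1 → run B
t=21: queue=[G,C,F,B] q_used=0 → run G
t=22: queue=[G,C,F,B] q_used=1 → run G
t=23: queue=[C,F,B,G] q_used=0 → run C
t=24: queue=[C,F,B,G] q_used=1 → run C
t=25: queue=[F,B,G,C] q_used=0 → run F
t=26: queue=[F,B,G,C] q_used=1 → run F
t=27: queue=[B,G,C] q_used=0 → run B
t=28: queue=[B,G,C] q_used=1 → run B
t=29: queue=[G,C,B] q_used=0 → run G
t=30: queue=[C,B] q_used=0 → run C
t=31: queue=[B] q_used=0 → run B
t=32: queue=[B] q_used=1 → run B
t=33: (idle)
t=34: (idle)
t=35: (idle)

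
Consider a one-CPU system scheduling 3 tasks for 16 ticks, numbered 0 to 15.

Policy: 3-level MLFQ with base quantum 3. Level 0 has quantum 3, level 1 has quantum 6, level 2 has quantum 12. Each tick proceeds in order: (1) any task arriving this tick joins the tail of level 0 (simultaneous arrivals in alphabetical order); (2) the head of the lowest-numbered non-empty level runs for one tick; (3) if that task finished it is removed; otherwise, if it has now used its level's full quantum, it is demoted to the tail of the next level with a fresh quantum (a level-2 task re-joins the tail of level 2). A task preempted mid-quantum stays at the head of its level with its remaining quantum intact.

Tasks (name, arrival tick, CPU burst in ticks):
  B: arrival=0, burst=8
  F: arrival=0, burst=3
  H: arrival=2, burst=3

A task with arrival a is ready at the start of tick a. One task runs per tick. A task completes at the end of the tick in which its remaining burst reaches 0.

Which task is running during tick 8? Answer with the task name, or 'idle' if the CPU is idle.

running at tick 8 = H

t=0: L0/L1/L2 = BF/-/- → run B
t=1: L0/L1/L2 = BF/-/- → run B
t=2: L0/L1/L2 = BFH/-/- → run B
t=3: L0/L1/L2 = FH/B/- → run F
t=4: L0/L1/L2 = FH/B/- → run F
t=5: L0/L1/L2 = FH/B/- → run F
t=6: L0/L1/L2 = H/B/- → run H
t=7: L0/L1/L2 = H/B/- → run H
t=8: L0/L1/L2 = H/B/- → run H
t=9: L0/L1/L2 = -/B/- → run B
t=10: L0/L1/L2 = -/B/- → run B
t=11: L0/L1/L2 = -/B/- → run B
t=12: L0/L1/L2 = -/B/- → run B
t=13: L0/L1/L2 = -/B/- → run B
t=14: (idle)
t=15: (idle)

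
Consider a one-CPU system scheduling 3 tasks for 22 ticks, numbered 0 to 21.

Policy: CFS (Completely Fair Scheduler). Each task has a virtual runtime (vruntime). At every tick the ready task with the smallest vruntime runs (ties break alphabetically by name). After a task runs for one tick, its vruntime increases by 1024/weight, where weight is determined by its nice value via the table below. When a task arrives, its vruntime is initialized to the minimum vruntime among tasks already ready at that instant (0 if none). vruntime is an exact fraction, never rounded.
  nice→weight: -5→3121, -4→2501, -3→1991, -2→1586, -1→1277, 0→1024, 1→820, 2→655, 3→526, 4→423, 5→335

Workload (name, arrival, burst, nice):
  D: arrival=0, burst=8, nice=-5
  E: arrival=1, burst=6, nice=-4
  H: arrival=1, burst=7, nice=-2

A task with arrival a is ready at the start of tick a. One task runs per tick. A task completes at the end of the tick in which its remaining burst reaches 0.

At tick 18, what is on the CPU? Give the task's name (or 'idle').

running at tick 18 = H

t=0: vr[D=0] → run D
t=1: vr[D=1024/3121 E=1024/3121 H=1024/3121] → run D
t=2: vr[D=2048/3121 E=1024/3121 H=1024/3121] → run E
t=3: vr[D=2048/3121 E=5756928/7805621 H=1024/3121] → run H
t=4: vr[D=2048/3121 E=5756928/7805621 H=2409984/2474953] → run D
t=5: vr[D=3072/3121 E=5756928/7805621 H=2409984/2474953] → run E
t=6: vr[D=3072/3121 E=8952832/7805621 H=2409984/2474953] → run H
t=7: vr[D=3072/3121 E=8952832/7805621 H=4007936/2474953] → run D
t=8: vr[D=4096/3121 E=8952832/7805621 H=4007936/2474953] → run E
t=9: vr[D=4096/3121 E=12148736/7805621 H=4007936/2474953] → run D
t=10: vr[D=5120/3121 E=12148736/7805621 H=4007936/2474953] → run E
t=11: vr[D=5120/3121 E=15344640/7805621 H=4007936/2474953] → run H
t=12: vr[D=5120/3121 E=15344640/7805621 H=5605888/2474953] → run D
t=13: vr[D=6144/3121 E=15344640/7805621 H=5605888/2474953] → run E
t=14: vr[D=6144/3121 E=18540544/7805621 H=5605888/2474953] → run D
t=15: vr[D=7168/3121 E=18540544/7805621 H=5605888/2474953] → run H
t=16: vr[D=7168/3121 E=18540544/7805621 H=7203840/2474953] → run D
t=17: vr[E=18540544/7805621 H=7203840/2474953] → run E
t=18: vr[H=7203840/2474953] → run H
t=19: vr[H=8801792/2474953] → run H
t=20: vr[H=10399744/2474953] → run H
t=21: (idle)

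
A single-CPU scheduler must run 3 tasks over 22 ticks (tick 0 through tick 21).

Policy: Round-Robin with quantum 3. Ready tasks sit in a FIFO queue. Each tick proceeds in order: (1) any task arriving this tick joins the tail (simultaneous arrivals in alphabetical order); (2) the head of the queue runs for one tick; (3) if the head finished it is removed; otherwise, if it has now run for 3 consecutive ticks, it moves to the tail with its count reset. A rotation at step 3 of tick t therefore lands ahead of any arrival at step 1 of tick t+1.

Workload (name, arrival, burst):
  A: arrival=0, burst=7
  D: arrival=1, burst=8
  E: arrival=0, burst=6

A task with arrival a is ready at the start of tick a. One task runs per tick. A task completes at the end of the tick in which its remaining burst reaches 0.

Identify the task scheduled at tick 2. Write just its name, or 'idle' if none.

t=0: queue=[A,E] q_used=0 → run A
t=1: queue=[A,E,D] q_used=1 → run A
t=2: queue=[A,E,D] q_used=2 → run A
t=3: queue=[E,D,A] q_used=0 → run E
t=4: queue=[E,D,A] q_used=1 → run E
t=5: queue=[E,D,A] q_used=2 → run E
t=6: queue=[D,A,E] q_used=0 → run D
t=7: queue=[D,A,E] q_used=1 → run D
t=8: queue=[D,A,E] q_used=2 → run D
t=9: queue=[A,E,D] q_used=0 → run A
t=10: queue=[A,E,D] q_used=1 → run A
t=11: queue=[A,E,D] q_used=2 → run A
t=12: queue=[E,D,A] q_used=0 → run E
t=13: queue=[E,D,A] q_used=1 → run E
t=14: queue=[E,D,A] q_used=2 → run E
t=15: queue=[D,A] q_used=0 → run D
t=16: queue=[D,A] q_used=1 → run D
t=17: queue=[D,A] q_used=2 → run D
t=18: queue=[A,D] q_used=0 → run A
t=19: queue=[D] q_used=0 → run D
t=20: queue=[D] q_used=1 → run D
t=21: (idle)

running at tick 2 = A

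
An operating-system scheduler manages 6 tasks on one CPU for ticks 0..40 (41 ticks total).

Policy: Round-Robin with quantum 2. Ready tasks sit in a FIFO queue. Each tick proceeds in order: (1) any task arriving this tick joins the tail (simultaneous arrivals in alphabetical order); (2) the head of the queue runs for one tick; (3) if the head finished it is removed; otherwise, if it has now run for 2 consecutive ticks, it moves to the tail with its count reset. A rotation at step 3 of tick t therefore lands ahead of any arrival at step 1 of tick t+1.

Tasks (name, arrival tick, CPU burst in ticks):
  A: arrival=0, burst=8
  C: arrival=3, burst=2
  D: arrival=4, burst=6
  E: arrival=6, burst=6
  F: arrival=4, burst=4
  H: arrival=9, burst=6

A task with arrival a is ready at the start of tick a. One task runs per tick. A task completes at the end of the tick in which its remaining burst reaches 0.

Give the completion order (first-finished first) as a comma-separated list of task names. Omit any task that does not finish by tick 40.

completion order = C, A, F, D, E, H

t=0: queue=[A] q_used=0 → run A
t=1: queue=[A] q_used=1 → run A
t=2: queue=[A] q_used=0 → run A
t=3: queue=[A,C] q_used=1 → run A
t=4: queue=[C,A,D,F] q_used=0 → run C
t=5: queue=[C,A,D,F] q_used=1 → run C
t=6: queue=[A,D,F,E] q_used=0 → run A
t=7: queue=[A,D,F,E] q_used=1 → run A
t=8: queue=[D,F,E,A] q_used=0 → run D
t=9: queue=[D,F,E,A,H] q_used=1 → run D
t=10: queue=[F,E,A,H,D] q_used=0 → run F
t=11: queue=[F,E,A,H,D] q_used=1 → run F
t=12: queue=[E,A,H,D,F] q_used=0 → run E
t=13: queue=[E,A,H,D,F] q_used=1 → run E
t=14: queue=[A,H,D,F,E] q_used=0 → run A
t=15: queue=[A,H,D,F,E] q_used=1 → run A
t=16: queue=[H,D,F,E] q_used=0 → run H
t=17: queue=[H,D,F,E] q_used=1 → run H
t=18: queue=[D,F,E,H] q_used=0 → run D
t=19: queue=[D,F,E,H] q_used=1 → run D
t=20: queue=[F,E,H,D] q_used=0 → run F
t=21: queue=[F,E,H,D] q_used=1 → run F
t=22: queue=[E,H,D] q_used=0 → run E
t=23: queue=[E,H,D] q_used=1 → run E
t=24: queue=[H,D,E] q_used=0 → run H
t=25: queue=[H,D,E] q_used=1 → run H
t=26: queue=[D,E,H] q_used=0 → run D
t=27: queue=[D,E,H] q_used=1 → run D
t=28: queue=[E,H] q_used=0 → run E
t=29: queue=[E,H] q_used=1 → run E
t=30: queue=[H] q_used=0 → run H
t=31: queue=[H] q_used=1 → run H
t=32: (idle)
t=33: (idle)
t=34: (idle)
t=35: (idle)
t=36: (idle)
t=37: (idle)
t=38: (idle)
t=39: (idle)
t=40: (idle)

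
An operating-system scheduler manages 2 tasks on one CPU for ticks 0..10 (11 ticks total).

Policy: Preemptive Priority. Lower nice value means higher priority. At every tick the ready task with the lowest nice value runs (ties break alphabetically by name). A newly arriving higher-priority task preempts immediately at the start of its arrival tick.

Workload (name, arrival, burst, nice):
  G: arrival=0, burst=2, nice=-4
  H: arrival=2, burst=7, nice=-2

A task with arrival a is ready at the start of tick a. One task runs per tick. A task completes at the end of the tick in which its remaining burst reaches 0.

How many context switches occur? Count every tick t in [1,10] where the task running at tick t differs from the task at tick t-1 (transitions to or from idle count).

context switches = 2

t=0: ready={G} → run G
t=1: ready={G} → run G
t=2: ready={H} → run H
t=3: ready={H} → run H
t=4: ready={H} → run H
t=5: ready={H} → run H
t=6: ready={H} → run H
t=7: ready={H} → run H
t=8: ready={H} → run H
t=9: (idle)
t=10: (idle)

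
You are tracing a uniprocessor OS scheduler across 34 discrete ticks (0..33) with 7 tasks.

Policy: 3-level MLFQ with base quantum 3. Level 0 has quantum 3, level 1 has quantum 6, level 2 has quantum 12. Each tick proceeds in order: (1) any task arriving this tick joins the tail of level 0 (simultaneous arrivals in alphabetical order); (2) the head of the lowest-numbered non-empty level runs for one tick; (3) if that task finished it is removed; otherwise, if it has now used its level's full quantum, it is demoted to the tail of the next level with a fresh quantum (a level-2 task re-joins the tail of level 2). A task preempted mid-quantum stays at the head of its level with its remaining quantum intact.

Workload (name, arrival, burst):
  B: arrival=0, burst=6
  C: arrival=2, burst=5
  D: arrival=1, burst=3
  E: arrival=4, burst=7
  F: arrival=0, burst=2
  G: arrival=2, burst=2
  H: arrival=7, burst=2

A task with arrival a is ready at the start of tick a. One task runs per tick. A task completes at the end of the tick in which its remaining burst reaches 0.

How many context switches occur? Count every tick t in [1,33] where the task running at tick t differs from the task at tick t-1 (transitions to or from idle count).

t=0: L0/L1/L2 = BF/-/- → run B
t=1: L0/L1/L2 = BFD/-/- → run B
t=2: L0/L1/L2 = BFDCG/-/- → run B
t=3: L0/L1/L2 = FDCG/B/- → run F
t=4: L0/L1/L2 = FDCGE/B/- → run F
t=5: L0/L1/L2 = DCGE/B/- → run D
t=6: L0/L1/L2 = DCGE/B/- → run D
t=7: L0/L1/L2 = DCGEH/B/- → run D
t=8: L0/L1/L2 = CGEH/B/- → run C
t=9: L0/L1/L2 = CGEH/B/- → run C
t=10: L0/L1/L2 = CGEH/B/- → run C
t=11: L0/L1/L2 = GEH/BC/- → run G
t=12: L0/L1/L2 = GEH/BC/- → run G
t=13: L0/L1/L2 = EH/BC/- → run E
t=14: L0/L1/L2 = EH/BC/- → run E
t=15: L0/L1/L2 = EH/BC/- → run E
t=16: L0/L1/L2 = H/BCE/- → run H
t=17: L0/L1/L2 = H/BCE/- → run H
t=18: L0/L1/L2 = -/BCE/- → run B
t=19: L0/L1/L2 = -/BCE/- → run B
t=20: L0/L1/L2 = -/BCE/- → run B
t=21: L0/L1/L2 = -/CE/- → run C
t=22: L0/L1/L2 = -/CE/- → run C
t=23: L0/L1/L2 = -/E/- → run E
t=24: L0/L1/L2 = -/E/- → run E
t=25: L0/L1/L2 = -/E/- → run E
t=26: L0/L1/L2 = -/E/- → run E
t=27: (idle)
t=28: (idle)
t=29: (idle)
t=30: (idle)
t=31: (idle)
t=32: (idle)
t=33: (idle)

context switches = 10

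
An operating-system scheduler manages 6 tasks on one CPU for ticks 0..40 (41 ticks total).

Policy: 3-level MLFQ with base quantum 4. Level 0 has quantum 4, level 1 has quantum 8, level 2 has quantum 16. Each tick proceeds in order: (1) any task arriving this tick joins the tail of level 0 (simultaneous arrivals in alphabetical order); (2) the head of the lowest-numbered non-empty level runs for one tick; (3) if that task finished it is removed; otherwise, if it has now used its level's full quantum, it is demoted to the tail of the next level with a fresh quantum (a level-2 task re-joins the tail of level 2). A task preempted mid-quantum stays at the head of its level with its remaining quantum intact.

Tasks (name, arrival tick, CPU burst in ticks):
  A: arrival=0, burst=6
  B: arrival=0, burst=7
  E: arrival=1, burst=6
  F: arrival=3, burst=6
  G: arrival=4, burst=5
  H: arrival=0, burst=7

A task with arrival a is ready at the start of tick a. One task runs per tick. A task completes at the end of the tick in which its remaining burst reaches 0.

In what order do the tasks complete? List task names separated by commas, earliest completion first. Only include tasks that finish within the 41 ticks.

t=0: L0/L1/L2 = ABH/-/- → run A
t=1: L0/L1/L2 = ABHE/-/- → run A
t=2: L0/L1/L2 = ABHE/-/- → run A
t=3: L0/L1/L2 = ABHEF/-/- → run A
t=4: L0/L1/L2 = BHEFG/A/- → run B
t=5: L0/L1/L2 = BHEFG/A/- → run B
t=6: L0/L1/L2 = BHEFG/A/- → run B
t=7: L0/L1/L2 = BHEFG/A/- → run B
t=8: L0/L1/L2 = HEFG/AB/- → run H
t=9: L0/L1/L2 = HEFG/AB/- → run H
t=10: L0/L1/L2 = HEFG/AB/- → run H
t=11: L0/L1/L2 = HEFG/AB/- → run H
t=12: L0/L1/L2 = EFG/ABH/- → run E
t=13: L0/L1/L2 = EFG/ABH/- → run E
t=14: L0/L1/L2 = EFG/ABH/- → run E
t=15: L0/L1/L2 = EFG/ABH/- → run E
t=16: L0/L1/L2 = FG/ABHE/- → run F
t=17: L0/L1/L2 = FG/ABHE/- → run F
t=18: L0/L1/L2 = FG/ABHE/- → run F
t=19: L0/L1/L2 = FG/ABHE/- → run F
t=20: L0/L1/L2 = G/ABHEF/- → run G
t=21: L0/L1/L2 = G/ABHEF/- → run G
t=22: L0/L1/L2 = G/ABHEF/- → run G
t=23: L0/L1/L2 = G/ABHEF/- → run G
t=24: L0/L1/L2 = -/ABHEFG/- → run A
t=25: L0/L1/L2 = -/ABHEFG/- → run A
t=26: L0/L1/L2 = -/BHEFG/- → run B
t=27: L0/L1/L2 = -/BHEFG/- → run B
t=28: L0/L1/L2 = -/BHEFG/- → run B
t=29: L0/L1/L2 = -/HEFG/- → run H
t=30: L0/L1/L2 = -/HEFG/- → run H
t=31: L0/L1/L2 = -/HEFG/- → run H
t=32: L0/L1/L2 = -/EFG/- → run E
t=33: L0/L1/L2 = -/EFG/- → run E
t=34: L0/L1/L2 = -/FG/- → run F
t=35: L0/L1/L2 = -/FG/- → run F
t=36: L0/L1/L2 = -/G/- → run G
t=37: (idle)
t=38: (idle)
t=39: (idle)
t=40: (idle)

completion order = A, B, H, E, F, G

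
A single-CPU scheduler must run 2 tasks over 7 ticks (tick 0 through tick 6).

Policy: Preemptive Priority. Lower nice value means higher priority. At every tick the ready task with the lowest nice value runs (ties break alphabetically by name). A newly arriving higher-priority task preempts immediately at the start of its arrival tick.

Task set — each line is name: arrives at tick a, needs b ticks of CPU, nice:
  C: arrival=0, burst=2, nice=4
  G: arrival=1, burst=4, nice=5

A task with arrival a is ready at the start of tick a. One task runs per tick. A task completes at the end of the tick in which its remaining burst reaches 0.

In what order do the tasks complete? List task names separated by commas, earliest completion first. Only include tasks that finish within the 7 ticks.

completion order = C, G

t=0: ready={C} → run C
t=1: ready={C,G} → run C
t=2: ready={G} → run G
t=3: ready={G} → run G
t=4: ready={G} → run G
t=5: ready={G} → run G
t=6: (idle)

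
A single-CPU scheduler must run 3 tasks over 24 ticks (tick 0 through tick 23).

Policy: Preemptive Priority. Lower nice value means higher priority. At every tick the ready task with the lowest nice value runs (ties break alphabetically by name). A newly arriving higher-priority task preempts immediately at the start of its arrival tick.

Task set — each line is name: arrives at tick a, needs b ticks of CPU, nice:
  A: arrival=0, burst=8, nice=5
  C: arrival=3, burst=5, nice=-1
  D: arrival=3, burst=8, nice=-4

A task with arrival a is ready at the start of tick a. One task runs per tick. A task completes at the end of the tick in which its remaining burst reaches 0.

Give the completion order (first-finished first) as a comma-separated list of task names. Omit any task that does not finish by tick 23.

t=0: ready={A} → run A
t=1: ready={A} → run A
t=2: ready={A} → run A
t=3: ready={A,C,D} → run D
t=4: ready={A,C,D} → run D
t=5: ready={A,C,D} → run D
t=6: ready={A,C,D} → run D
t=7: ready={A,C,D} → run D
t=8: ready={A,C,D} → run D
t=9: ready={A,C,D} → run D
t=10: ready={A,C,D} → run D
t=11: ready={A,C} → run C
t=12: ready={A,C} → run C
t=13: ready={A,C} → run C
t=14: ready={A,C} → run C
t=15: ready={A,C} → run C
t=16: ready={A} → run A
t=17: ready={A} → run A
t=18: ready={A} → run A
t=19: ready={A} → run A
t=20: ready={A} → run A
t=21: (idle)
t=22: (idle)
t=23: (idle)

completion order = D, C, A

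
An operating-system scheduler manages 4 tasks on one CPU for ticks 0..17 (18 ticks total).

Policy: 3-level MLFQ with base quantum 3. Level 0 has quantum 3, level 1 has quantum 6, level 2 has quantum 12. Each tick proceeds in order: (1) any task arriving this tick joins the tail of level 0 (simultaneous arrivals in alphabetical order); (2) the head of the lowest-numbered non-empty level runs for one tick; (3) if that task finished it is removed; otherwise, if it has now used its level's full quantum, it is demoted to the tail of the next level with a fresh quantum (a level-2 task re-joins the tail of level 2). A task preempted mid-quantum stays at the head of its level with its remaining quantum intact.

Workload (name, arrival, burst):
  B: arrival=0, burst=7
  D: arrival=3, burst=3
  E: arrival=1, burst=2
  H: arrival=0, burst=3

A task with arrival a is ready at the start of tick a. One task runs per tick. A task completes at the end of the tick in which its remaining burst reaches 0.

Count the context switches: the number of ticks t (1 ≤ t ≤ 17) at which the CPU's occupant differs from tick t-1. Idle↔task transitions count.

t=0: L0/L1/L2 = BH/-/- → run B
t=1: L0/L1/L2 = BHE/-/- → run B
t=2: L0/L1/L2 = BHE/-/- → run B
t=3: L0/L1/L2 = HED/B/- → run H
t=4: L0/L1/L2 = HED/B/- → run H
t=5: L0/L1/L2 = HED/B/- → run H
t=6: L0/L1/L2 = ED/B/- → run E
t=7: L0/L1/L2 = ED/B/- → run E
t=8: L0/L1/L2 = D/B/- → run D
t=9: L0/L1/L2 = D/B/- → run D
t=10: L0/L1/L2 = D/B/- → run D
t=11: L0/L1/L2 = -/B/- → run B
t=12: L0/L1/L2 = -/B/- → run B
t=13: L0/L1/L2 = -/B/- → run B
t=14: L0/L1/L2 = -/B/- → run B
t=15: (idle)
t=16: (idle)
t=17: (idle)

context switches = 5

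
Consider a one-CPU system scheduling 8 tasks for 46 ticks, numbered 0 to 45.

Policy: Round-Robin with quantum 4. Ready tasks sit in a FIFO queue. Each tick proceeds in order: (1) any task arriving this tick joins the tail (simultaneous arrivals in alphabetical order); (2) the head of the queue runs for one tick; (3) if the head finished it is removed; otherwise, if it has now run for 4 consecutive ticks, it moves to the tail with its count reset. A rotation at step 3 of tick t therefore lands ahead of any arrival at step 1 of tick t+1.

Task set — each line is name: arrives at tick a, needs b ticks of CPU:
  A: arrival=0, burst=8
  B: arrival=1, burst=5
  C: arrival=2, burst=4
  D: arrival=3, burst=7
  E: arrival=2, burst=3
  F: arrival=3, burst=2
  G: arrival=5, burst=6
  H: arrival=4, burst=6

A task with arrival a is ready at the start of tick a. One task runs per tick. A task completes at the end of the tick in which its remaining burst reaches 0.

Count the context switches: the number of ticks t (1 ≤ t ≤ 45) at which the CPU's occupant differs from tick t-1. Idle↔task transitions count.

context switches = 13

t=0: queue=[A] q_used=0 → run A
t=1: queue=[A,B] q_used=1 → run A
t=2: queue=[A,B,C,E] q_used=2 → run A
t=3: queue=[A,B,C,E,D,F] q_used=3 → run A
t=4: queue=[B,C,E,D,F,A,H] q_used=0 → run B
t=5: queue=[B,C,E,D,F,A,H,G] q_used=1 → run B
t=6: queue=[B,C,E,D,F,A,H,G] q_used=2 → run B
t=7: queue=[B,C,E,D,F,A,H,G] q_used=3 → run B
t=8: queue=[C,E,D,F,A,H,G,B] q_used=0 → run C
t=9: queue=[C,E,D,F,A,H,G,B] q_used=1 → run C
t=10: queue=[C,E,D,F,A,H,G,B] q_used=2 → run C
t=11: queue=[C,E,D,F,A,H,G,B] q_used=3 → run C
t=12: queue=[E,D,F,A,H,G,B] q_used=0 → run E
t=13: queue=[E,D,F,A,H,G,B] q_used=1 → run E
t=14: queue=[E,D,F,A,H,G,B] q_used=2 → run E
t=15: queue=[D,F,A,H,G,B] q_used=0 → run D
t=16: queue=[D,F,A,H,G,B] q_used=1 → run D
t=17: queue=[D,F,A,H,G,B] q_used=2 → run D
t=18: queue=[D,F,A,H,G,B] q_used=3 → run D
t=19: queue=[F,A,H,G,B,D] q_used=0 → run F
t=20: queue=[F,A,H,G,B,D] q_used=1 → run F
t=21: queue=[A,H,G,B,D] q_used=0 → run A
t=22: queue=[A,H,G,B,D] q_used=1 → run A
t=23: queue=[A,H,G,B,D] q_used=2 → run A
t=24: queue=[A,H,G,B,D] q_used=3 → run A
t=25: queue=[H,G,B,D] q_used=0 → run H
t=26: queue=[H,G,B,D] q_used=1 → run H
t=27: queue=[H,G,B,D] q_used=2 → run H
t=28: queue=[H,G,B,D] q_used=3 → run H
t=29: queue=[G,B,D,H] q_used=0 → run G
t=30: queue=[G,B,D,H] q_used=1 → run G
t=31: queue=[G,B,D,H] q_used=2 → run G
t=32: queue=[G,B,D,H] q_used=3 → run G
t=33: queue=[B,D,H,G] q_used=0 → run B
t=34: queue=[D,H,G] q_used=0 → run D
t=35: queue=[D,H,G] q_used=1 → run D
t=36: queue=[D,H,G] q_used=2 → run D
t=37: queue=[H,G] q_used=0 → run H
t=38: queue=[H,G] q_used=1 → run H
t=39: queue=[G] q_used=0 → run G
t=40: queue=[G] q_used=1 → run G
t=41: (idle)
t=42: (idle)
t=43: (idle)
t=44: (idle)
t=45: (idle)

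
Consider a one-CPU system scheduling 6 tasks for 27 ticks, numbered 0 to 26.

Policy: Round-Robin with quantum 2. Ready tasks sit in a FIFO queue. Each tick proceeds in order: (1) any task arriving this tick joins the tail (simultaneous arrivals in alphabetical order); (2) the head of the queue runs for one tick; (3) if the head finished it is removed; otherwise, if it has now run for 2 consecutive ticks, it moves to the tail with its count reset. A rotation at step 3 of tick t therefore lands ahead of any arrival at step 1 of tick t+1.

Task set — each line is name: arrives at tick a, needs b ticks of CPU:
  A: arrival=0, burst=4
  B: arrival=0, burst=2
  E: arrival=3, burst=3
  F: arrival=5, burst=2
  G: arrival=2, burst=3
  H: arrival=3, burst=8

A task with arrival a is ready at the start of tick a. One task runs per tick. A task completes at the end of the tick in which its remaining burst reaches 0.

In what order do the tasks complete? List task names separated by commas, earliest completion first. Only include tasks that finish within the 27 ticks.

t=0: queue=[A,B] q_used=0 → run A
t=1: queue=[A,B] q_used=1 → run A
t=2: queue=[B,A,G] q_used=0 → run B
t=3: queue=[B,A,G,E,H] q_used=1 → run B
t=4: queue=[A,G,E,H] q_used=0 → run A
t=5: queue=[A,G,E,H,F] q_used=1 → run A
t=6: queue=[G,E,H,F] q_used=0 → run G
t=7: queue=[G,E,H,F] q_used=1 → run G
t=8: queue=[E,H,F,G] q_used=0 → run E
t=9: queue=[E,H,F,G] q_used=1 → run E
t=10: queue=[H,F,G,E] q_used=0 → run H
t=11: queue=[H,F,G,E] q_used=1 → run H
t=12: queue=[F,G,E,H] q_used=0 → run F
t=13: queue=[F,G,E,H] q_used=1 → run F
t=14: queue=[G,E,H] q_used=0 → run G
t=15: queue=[E,H] q_used=0 → run E
t=16: queue=[H] q_used=0 → run H
t=17: queue=[H] q_used=1 → run H
t=18: queue=[H] q_used=0 → run H
t=19: queue=[H] q_used=1 → run H
t=20: queue=[H] q_used=0 → run H
t=21: queue=[H] q_used=1 → run H
t=22: (idle)
t=23: (idle)
t=24: (idle)
t=25: (idle)
t=26: (idle)

completion order = B, A, F, G, E, H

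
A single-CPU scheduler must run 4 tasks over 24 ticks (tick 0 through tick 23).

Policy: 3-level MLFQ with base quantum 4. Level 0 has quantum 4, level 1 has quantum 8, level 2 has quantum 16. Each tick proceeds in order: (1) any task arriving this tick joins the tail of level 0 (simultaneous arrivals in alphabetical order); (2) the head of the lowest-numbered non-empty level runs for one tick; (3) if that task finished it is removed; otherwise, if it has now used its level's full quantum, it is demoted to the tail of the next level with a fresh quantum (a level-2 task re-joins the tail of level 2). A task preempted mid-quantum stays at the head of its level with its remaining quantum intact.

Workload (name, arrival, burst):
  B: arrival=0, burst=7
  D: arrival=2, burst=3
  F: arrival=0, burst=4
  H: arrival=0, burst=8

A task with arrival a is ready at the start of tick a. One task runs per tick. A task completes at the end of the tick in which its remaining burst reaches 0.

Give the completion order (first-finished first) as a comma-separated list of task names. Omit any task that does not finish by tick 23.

completion order = F, D, B, H

t=0: L0/L1/L2 = BFH/-/- → run B
t=1: L0/L1/L2 = BFH/-/- → run B
t=2: L0/L1/L2 = BFHD/-/- → run B
t=3: L0/L1/L2 = BFHD/-/- → run B
t=4: L0/L1/L2 = FHD/B/- → run F
t=5: L0/L1/L2 = FHD/B/- → run F
t=6: L0/L1/L2 = FHD/B/- → run F
t=7: L0/L1/L2 = FHD/B/- → run F
t=8: L0/L1/L2 = HD/B/- → run H
t=9: L0/L1/L2 = HD/B/- → run H
t=10: L0/L1/L2 = HD/B/- → run H
t=11: L0/L1/L2 = HD/B/- → run H
t=12: L0/L1/L2 = D/BH/- → run D
t=13: L0/L1/L2 = D/BH/- → run D
t=14: L0/L1/L2 = D/BH/- → run D
t=15: L0/L1/L2 = -/BH/- → run B
t=16: L0/L1/L2 = -/BH/- → run B
t=17: L0/L1/L2 = -/BH/- → run B
t=18: L0/L1/L2 = -/H/- → run H
t=19: L0/L1/L2 = -/H/- → run H
t=20: L0/L1/L2 = -/H/- → run H
t=21: L0/L1/L2 = -/H/- → run H
t=22: (idle)
t=23: (idle)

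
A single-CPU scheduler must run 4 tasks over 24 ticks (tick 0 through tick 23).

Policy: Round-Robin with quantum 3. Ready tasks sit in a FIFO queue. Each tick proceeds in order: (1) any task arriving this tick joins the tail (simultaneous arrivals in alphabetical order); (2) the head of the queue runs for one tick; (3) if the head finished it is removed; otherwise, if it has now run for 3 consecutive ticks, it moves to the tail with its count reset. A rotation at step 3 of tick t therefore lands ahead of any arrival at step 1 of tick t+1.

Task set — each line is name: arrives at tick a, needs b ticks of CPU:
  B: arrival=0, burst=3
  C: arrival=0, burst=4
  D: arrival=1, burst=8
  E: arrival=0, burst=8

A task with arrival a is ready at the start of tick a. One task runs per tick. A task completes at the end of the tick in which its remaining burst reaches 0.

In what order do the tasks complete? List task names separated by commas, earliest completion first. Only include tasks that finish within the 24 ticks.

t=0: queue=[B,C,E] q_used=0 → run B
t=1: queue=[B,C,E,D] q_used=1 → run B
t=2: queue=[B,C,E,D] q_used=2 → run B
t=3: queue=[C,E,D] q_used=0 → run C
t=4: queue=[C,E,D] q_used=1 → run C
t=5: queue=[C,E,D] q_used=2 → run C
t=6: queue=[E,D,C] q_used=0 → run E
t=7: queue=[E,D,C] q_used=1 → run E
t=8: queue=[E,D,C] q_used=2 → run E
t=9: queue=[D,C,E] q_used=0 → run D
t=10: queue=[D,C,E] q_used=1 → run D
t=11: queue=[D,C,E] q_used=2 → run D
t=12: queue=[C,E,D] q_used=0 → run C
t=13: queue=[E,D] q_used=0 → run E
t=14: queue=[E,D] q_used=1 → run E
t=15: queue=[E,D] q_used=2 → run E
t=16: queue=[D,E] q_used=0 → run D
t=17: queue=[D,E] q_used=1 → run D
t=18: queue=[D,E] q_used=2 → run D
t=19: queue=[E,D] q_used=0 → run E
t=20: queue=[E,D] q_used=1 → run E
t=21: queue=[D] q_used=0 → run D
t=22: queue=[D] q_used=1 → run D
t=23: (idle)

completion order = B, C, E, D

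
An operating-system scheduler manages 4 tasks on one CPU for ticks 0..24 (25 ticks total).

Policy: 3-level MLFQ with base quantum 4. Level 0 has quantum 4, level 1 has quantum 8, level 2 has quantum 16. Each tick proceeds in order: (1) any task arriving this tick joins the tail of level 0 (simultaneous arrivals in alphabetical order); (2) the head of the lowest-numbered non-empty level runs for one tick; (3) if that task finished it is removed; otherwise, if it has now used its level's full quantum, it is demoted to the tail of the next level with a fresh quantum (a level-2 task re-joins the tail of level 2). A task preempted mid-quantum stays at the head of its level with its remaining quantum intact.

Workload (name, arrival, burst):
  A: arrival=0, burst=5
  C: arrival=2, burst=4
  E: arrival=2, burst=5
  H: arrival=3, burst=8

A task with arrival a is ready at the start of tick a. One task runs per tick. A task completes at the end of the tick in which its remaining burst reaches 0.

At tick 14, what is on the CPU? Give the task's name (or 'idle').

t=0: L0/L1/L2 = A/-/- → run A
t=1: L0/L1/L2 = A/-/- → run A
t=2: L0/L1/L2 = ACE/-/- → run A
t=3: L0/L1/L2 = ACEH/-/- → run A
t=4: L0/L1/L2 = CEH/A/- → run C
t=5: L0/L1/L2 = CEH/A/- → run C
t=6: L0/L1/L2 = CEH/A/- → run C
t=7: L0/L1/L2 = CEH/A/- → run C
t=8: L0/L1/L2 = EH/A/- → run E
t=9: L0/L1/L2 = EH/A/- → run E
t=10: L0/L1/L2 = EH/A/- → run E
t=11: L0/L1/L2 = EH/A/- → run E
t=12: L0/L1/L2 = H/AE/- → run H
t=13: L0/L1/L2 = H/AE/- → run H
t=14: L0/L1/L2 = H/AE/- → run H
t=15: L0/L1/L2 = H/AE/- → run H
t=16: L0/L1/L2 = -/AEH/- → run A
t=17: L0/L1/L2 = -/EH/- → run E
t=18: L0/L1/L2 = -/H/- → run H
t=19: L0/L1/L2 = -/H/- → run H
t=20: L0/L1/L2 = -/H/- → run H
t=21: L0/L1/L2 = -/H/- → run H
t=22: (idle)
t=23: (idle)
t=24: (idle)

running at tick 14 = H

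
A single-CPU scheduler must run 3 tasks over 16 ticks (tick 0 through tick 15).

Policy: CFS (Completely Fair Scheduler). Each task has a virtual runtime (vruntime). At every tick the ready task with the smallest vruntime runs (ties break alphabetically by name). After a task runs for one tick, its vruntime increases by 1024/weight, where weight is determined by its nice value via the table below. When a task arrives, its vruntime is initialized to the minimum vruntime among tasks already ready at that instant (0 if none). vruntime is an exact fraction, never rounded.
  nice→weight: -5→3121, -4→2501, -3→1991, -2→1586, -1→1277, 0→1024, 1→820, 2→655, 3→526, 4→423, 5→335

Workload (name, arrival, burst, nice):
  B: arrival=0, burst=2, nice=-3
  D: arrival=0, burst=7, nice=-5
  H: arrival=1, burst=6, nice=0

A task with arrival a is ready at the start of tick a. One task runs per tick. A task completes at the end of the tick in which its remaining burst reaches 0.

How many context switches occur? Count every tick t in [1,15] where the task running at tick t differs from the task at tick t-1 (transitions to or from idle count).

t=0: vr[B=0 D=0] → run B
t=1: vr[B=1024/1991 D=0 H=0] → run D
t=2: vr[B=1024/1991 D=1024/3121 H=0] → run H
t=3: vr[B=1024/1991 D=1024/3121 H=1] → run D
t=4: vr[B=1024/1991 D=2048/3121 H=1] → run B
t=5: vr[D=2048/3121 H=1] → run D
t=6: vr[D=3072/3121 H=1] → run D
t=7: vr[D=4096/3121 H=1] → run H
t=8: vr[D=4096/3121 H=2] → run D
t=9: vr[D=5120/3121 H=2] → run D
t=10: vr[D=6144/3121 H=2] → run D
t=11: vr[H=2] → run H
t=12: vr[H=3] → run H
t=13: vr[H=4] → run H
t=14: vr[H=5] → run H
t=15: (idle)

context switches = 9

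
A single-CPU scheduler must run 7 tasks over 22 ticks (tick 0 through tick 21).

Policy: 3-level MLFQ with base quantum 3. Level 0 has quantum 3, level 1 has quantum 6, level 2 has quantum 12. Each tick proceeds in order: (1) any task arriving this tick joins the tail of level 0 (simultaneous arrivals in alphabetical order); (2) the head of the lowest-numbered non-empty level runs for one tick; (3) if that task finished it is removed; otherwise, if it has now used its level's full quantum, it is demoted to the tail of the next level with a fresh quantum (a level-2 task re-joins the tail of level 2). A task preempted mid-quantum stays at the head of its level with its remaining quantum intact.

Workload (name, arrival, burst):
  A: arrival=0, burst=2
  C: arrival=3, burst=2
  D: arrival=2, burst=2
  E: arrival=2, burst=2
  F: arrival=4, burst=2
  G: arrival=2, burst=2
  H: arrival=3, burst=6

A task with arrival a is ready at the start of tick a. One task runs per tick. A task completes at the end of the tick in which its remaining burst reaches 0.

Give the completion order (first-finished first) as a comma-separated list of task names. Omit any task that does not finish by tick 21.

completion order = A, D, E, G, C, F, H

t=0: L0/L1/L2 = A/-/- → run A
t=1: L0/L1/L2 = A/-/- → run A
t=2: L0/L1/L2 = DEG/-/- → run D
t=3: L0/L1/L2 = DEGCH/-/- → run D
t=4: L0/L1/L2 = EGCHF/-/- → run E
t=5: L0/L1/L2 = EGCHF/-/- → run E
t=6: L0/L1/L2 = GCHF/-/- → run G
t=7: L0/L1/L2 = GCHF/-/- → run G
t=8: L0/L1/L2 = CHF/-/- → run C
t=9: L0/L1/L2 = CHF/-/- → run C
t=10: L0/L1/L2 = HF/-/- → run H
t=11: L0/L1/L2 = HF/-/- → run H
t=12: L0/L1/L2 = HF/-/- → run H
t=13: L0/L1/L2 = F/H/- → run F
t=14: L0/L1/L2 = F/H/- → run F
t=15: L0/L1/L2 = -/H/- → run H
t=16: L0/L1/L2 = -/H/- → run H
t=17: L0/L1/L2 = -/H/- → run H
t=18: (idle)
t=19: (idle)
t=20: (idle)
t=21: (idle)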